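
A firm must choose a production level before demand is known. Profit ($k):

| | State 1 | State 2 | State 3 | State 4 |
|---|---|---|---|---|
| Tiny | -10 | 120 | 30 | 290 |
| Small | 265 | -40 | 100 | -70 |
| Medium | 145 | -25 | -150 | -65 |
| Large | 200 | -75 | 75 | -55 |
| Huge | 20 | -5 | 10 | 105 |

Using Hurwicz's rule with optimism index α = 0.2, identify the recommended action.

Tiny

Tiny: 0.2·290 + 0.8·(-10) = 50
Small: 0.2·265 + 0.8·(-70) = -3
Medium: 0.2·145 + 0.8·(-150) = -91
Large: 0.2·200 + 0.8·(-75) = -20
Huge: 0.2·105 + 0.8·(-5) = 17
Highest Hurwicz score = 50 → Tiny.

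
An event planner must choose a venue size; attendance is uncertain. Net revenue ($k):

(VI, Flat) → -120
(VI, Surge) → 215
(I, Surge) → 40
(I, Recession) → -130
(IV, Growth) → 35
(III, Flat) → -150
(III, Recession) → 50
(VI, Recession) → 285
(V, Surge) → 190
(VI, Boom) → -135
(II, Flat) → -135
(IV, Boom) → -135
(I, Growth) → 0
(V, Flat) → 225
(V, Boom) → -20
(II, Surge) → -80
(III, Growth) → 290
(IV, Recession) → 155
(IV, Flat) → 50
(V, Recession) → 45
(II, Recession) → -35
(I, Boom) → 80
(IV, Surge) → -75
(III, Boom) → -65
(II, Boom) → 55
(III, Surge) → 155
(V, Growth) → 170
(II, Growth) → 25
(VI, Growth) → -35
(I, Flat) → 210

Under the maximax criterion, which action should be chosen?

III

Row maxima: I=210, II=55, III=290, IV=155, V=225, VI=285
Best best-case = 290 → III.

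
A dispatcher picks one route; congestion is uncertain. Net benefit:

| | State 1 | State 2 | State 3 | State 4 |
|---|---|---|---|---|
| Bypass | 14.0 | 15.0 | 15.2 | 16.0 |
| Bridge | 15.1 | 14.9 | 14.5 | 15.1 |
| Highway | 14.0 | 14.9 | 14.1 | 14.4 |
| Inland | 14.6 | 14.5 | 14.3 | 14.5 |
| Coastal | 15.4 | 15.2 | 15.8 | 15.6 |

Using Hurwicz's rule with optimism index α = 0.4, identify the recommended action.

Coastal

Bypass: 0.4·16.0 + 0.6·14.0 = 14.8
Bridge: 0.4·15.1 + 0.6·14.5 = 14.74
Highway: 0.4·14.9 + 0.6·14.0 = 14.36
Inland: 0.4·14.6 + 0.6·14.3 = 14.42
Coastal: 0.4·15.8 + 0.6·15.2 = 15.44
Highest Hurwicz score = 15.44 → Coastal.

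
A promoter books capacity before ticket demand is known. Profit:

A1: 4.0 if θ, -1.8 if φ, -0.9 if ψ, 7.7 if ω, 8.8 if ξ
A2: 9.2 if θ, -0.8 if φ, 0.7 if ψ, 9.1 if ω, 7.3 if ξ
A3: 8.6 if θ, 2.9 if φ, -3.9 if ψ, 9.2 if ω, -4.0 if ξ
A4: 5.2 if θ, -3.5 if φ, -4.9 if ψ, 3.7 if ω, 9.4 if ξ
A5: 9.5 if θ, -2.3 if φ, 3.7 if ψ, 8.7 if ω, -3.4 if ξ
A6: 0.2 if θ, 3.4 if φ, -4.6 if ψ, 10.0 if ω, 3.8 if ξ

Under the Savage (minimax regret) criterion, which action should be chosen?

Column bests: θ=9.5, φ=3.4, ψ=3.7, ω=10.0, ξ=9.4.
A1 regrets: 5.5, 5.2, 4.6, 2.3, 0.6 → max 5.5
A2 regrets: 0.3, 4.2, 3.0, 0.9, 2.1 → max 4.2
A3 regrets: 0.9, 0.5, 7.6, 0.8, 13.4 → max 13.4
A4 regrets: 4.3, 6.9, 8.6, 6.3, 0.0 → max 8.6
A5 regrets: 0.0, 5.7, 0.0, 1.3, 12.8 → max 12.8
A6 regrets: 9.3, 0.0, 8.3, 0.0, 5.6 → max 9.3
Smallest max regret = 4.2 → A2.

A2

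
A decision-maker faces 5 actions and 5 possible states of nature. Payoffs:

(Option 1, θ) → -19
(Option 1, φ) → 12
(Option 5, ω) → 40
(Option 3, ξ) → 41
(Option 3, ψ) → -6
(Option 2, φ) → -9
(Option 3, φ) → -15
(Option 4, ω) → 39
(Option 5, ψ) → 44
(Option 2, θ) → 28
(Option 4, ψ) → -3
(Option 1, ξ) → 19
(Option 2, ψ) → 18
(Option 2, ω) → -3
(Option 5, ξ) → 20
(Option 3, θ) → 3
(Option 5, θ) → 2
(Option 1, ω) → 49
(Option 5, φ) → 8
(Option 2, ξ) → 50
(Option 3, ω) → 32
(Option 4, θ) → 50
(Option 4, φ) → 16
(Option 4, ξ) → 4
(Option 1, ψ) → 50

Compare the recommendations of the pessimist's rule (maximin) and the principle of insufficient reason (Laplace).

maximin → Option 5; laplace → Option 5 (agree)

Row minima: Option 1=-19, Option 2=-9, Option 3=-15, Option 4=-3, Option 5=2
Best worst-case = 2 → Option 5.
Row averages: Option 1=22.2, Option 2=16.8, Option 3=11, Option 4=21.2, Option 5=22.8
Highest average = 22.8 → Option 5.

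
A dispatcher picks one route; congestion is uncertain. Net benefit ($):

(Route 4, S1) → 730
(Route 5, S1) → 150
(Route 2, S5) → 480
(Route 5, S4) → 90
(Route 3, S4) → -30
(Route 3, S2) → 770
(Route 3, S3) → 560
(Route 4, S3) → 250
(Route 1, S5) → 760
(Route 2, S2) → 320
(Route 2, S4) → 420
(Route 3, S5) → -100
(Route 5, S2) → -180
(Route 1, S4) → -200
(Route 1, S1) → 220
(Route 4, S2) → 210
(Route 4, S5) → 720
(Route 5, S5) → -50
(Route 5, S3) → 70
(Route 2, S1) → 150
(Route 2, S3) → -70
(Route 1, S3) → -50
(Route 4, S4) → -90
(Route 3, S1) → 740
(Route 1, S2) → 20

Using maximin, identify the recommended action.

Route 2

Row minima: Route 1=-200, Route 2=-70, Route 3=-100, Route 4=-90, Route 5=-180
Best worst-case = -70 → Route 2.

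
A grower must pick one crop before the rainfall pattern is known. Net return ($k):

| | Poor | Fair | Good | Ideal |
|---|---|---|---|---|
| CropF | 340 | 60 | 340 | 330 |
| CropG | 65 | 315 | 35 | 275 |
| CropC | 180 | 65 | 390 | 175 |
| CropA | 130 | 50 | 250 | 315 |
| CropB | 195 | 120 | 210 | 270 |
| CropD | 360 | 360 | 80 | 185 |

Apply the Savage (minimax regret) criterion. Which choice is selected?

Column bests: Poor=360, Fair=360, Good=390, Ideal=330.
CropF regrets: 20, 300, 50, 0 → max 300
CropG regrets: 295, 45, 355, 55 → max 355
CropC regrets: 180, 295, 0, 155 → max 295
CropA regrets: 230, 310, 140, 15 → max 310
CropB regrets: 165, 240, 180, 60 → max 240
CropD regrets: 0, 0, 310, 145 → max 310
Smallest max regret = 240 → CropB.

CropB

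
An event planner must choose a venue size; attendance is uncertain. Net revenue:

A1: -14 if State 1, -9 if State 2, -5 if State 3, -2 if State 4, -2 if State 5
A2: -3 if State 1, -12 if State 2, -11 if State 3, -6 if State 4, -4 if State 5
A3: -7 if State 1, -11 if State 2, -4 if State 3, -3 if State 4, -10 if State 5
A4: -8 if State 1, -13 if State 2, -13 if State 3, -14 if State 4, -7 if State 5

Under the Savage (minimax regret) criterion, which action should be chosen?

Column bests: State 1=-3, State 2=-9, State 3=-4, State 4=-2, State 5=-2.
A1 regrets: 11, 0, 1, 0, 0 → max 11
A2 regrets: 0, 3, 7, 4, 2 → max 7
A3 regrets: 4, 2, 0, 1, 8 → max 8
A4 regrets: 5, 4, 9, 12, 5 → max 12
Smallest max regret = 7 → A2.

A2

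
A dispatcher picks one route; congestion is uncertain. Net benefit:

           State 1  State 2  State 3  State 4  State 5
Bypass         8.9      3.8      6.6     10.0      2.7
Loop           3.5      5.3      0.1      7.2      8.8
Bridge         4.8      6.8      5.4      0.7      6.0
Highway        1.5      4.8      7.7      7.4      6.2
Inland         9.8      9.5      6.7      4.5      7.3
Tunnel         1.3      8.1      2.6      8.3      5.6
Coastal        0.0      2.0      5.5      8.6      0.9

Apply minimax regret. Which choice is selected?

Inland

Column bests: State 1=9.8, State 2=9.5, State 3=7.7, State 4=10.0, State 5=8.8.
Bypass regrets: 0.9, 5.7, 1.1, 0.0, 6.1 → max 6.1
Loop regrets: 6.3, 4.2, 7.6, 2.8, 0.0 → max 7.6
Bridge regrets: 5.0, 2.7, 2.3, 9.3, 2.8 → max 9.3
Highway regrets: 8.3, 4.7, 0.0, 2.6, 2.6 → max 8.3
Inland regrets: 0.0, 0.0, 1.0, 5.5, 1.5 → max 5.5
Tunnel regrets: 8.5, 1.4, 5.1, 1.7, 3.2 → max 8.5
Coastal regrets: 9.8, 7.5, 2.2, 1.4, 7.9 → max 9.8
Smallest max regret = 5.5 → Inland.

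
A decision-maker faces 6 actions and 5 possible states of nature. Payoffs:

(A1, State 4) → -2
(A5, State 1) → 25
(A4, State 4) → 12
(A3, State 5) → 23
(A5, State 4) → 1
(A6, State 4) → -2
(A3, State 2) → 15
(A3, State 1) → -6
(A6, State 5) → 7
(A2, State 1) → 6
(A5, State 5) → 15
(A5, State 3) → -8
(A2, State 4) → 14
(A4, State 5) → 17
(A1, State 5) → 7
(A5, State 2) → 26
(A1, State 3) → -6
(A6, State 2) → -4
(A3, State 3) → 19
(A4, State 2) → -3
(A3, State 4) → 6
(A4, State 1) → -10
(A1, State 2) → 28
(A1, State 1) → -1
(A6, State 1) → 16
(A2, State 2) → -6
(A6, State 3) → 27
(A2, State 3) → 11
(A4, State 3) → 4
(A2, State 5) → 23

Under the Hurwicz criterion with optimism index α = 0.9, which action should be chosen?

A1: 0.9·28 + 0.1·(-6) = 24.6
A2: 0.9·23 + 0.1·(-6) = 20.1
A3: 0.9·23 + 0.1·(-6) = 20.1
A4: 0.9·17 + 0.1·(-10) = 14.3
A5: 0.9·26 + 0.1·(-8) = 22.6
A6: 0.9·27 + 0.1·(-4) = 23.9
Highest Hurwicz score = 24.6 → A1.

A1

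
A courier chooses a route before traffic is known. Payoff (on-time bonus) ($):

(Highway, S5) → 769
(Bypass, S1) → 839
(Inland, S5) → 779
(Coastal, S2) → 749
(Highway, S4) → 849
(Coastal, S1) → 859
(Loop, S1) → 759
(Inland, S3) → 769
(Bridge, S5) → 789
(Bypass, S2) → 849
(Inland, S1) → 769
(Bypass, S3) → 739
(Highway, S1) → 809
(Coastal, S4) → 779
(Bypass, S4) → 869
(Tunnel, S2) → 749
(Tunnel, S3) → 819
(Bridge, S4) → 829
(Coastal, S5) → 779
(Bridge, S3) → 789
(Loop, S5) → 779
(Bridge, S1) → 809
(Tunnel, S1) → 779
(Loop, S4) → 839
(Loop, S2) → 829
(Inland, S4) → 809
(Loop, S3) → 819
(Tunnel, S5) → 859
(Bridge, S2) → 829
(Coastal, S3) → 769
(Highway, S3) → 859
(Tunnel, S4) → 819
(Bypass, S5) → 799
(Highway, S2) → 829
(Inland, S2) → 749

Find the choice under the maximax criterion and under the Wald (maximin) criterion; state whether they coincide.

Row maxima: Bridge=829, Coastal=859, Loop=839, Bypass=869, Highway=859, Inland=809, Tunnel=859
Best best-case = 869 → Bypass.
Row minima: Bridge=789, Coastal=749, Loop=759, Bypass=739, Highway=769, Inland=749, Tunnel=749
Best worst-case = 789 → Bridge.

maximax → Bypass; maximin → Bridge (disagree)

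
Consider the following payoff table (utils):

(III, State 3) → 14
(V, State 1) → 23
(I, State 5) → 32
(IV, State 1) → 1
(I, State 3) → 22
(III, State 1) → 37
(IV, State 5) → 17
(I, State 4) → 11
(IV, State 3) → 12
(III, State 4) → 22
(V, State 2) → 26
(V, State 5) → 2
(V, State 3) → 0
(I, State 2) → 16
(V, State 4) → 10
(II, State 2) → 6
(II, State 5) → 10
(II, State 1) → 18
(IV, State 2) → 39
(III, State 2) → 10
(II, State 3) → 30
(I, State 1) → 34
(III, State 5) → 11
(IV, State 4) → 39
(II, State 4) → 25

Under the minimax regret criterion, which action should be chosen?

Column bests: State 1=37, State 2=39, State 3=30, State 4=39, State 5=32.
I regrets: 3, 23, 8, 28, 0 → max 28
II regrets: 19, 33, 0, 14, 22 → max 33
III regrets: 0, 29, 16, 17, 21 → max 29
IV regrets: 36, 0, 18, 0, 15 → max 36
V regrets: 14, 13, 30, 29, 30 → max 30
Smallest max regret = 28 → I.

I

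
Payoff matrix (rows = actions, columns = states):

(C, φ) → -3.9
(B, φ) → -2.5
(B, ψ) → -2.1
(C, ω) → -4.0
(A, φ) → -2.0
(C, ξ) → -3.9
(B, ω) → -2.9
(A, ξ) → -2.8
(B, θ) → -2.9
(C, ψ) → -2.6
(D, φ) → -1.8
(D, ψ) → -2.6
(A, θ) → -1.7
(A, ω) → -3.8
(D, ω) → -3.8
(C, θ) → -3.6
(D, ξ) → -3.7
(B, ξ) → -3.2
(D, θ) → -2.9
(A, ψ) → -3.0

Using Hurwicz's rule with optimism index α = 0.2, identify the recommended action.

B

A: 0.2·(-1.7) + 0.8·(-3.8) = -3.38
B: 0.2·(-2.1) + 0.8·(-3.2) = -2.98
C: 0.2·(-2.6) + 0.8·(-4.0) = -3.72
D: 0.2·(-1.8) + 0.8·(-3.8) = -3.4
Highest Hurwicz score = -2.98 → B.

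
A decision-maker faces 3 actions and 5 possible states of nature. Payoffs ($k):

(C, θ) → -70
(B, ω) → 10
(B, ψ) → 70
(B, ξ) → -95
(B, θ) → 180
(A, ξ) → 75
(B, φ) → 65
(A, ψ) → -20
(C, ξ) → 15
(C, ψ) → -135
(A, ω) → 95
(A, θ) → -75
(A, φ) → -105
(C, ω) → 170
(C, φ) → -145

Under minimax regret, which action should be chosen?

Column bests: θ=180, φ=65, ψ=70, ω=170, ξ=75.
A regrets: 255, 170, 90, 75, 0 → max 255
B regrets: 0, 0, 0, 160, 170 → max 170
C regrets: 250, 210, 205, 0, 60 → max 250
Smallest max regret = 170 → B.

B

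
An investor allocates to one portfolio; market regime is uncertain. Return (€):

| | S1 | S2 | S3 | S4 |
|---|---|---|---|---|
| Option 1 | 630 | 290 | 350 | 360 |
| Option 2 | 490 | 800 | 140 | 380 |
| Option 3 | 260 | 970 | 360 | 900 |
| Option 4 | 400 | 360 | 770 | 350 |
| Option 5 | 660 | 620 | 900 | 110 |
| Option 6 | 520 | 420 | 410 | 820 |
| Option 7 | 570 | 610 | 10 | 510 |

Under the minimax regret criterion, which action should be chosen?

Option 3

Column bests: S1=660, S2=970, S3=900, S4=900.
Option 1 regrets: 30, 680, 550, 540 → max 680
Option 2 regrets: 170, 170, 760, 520 → max 760
Option 3 regrets: 400, 0, 540, 0 → max 540
Option 4 regrets: 260, 610, 130, 550 → max 610
Option 5 regrets: 0, 350, 0, 790 → max 790
Option 6 regrets: 140, 550, 490, 80 → max 550
Option 7 regrets: 90, 360, 890, 390 → max 890
Smallest max regret = 540 → Option 3.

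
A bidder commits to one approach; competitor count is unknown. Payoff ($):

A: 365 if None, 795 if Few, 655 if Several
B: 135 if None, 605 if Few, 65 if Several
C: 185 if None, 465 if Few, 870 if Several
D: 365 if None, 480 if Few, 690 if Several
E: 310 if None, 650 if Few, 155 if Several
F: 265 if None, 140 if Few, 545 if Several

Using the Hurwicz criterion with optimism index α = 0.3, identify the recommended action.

A: 0.3·795 + 0.7·365 = 494
B: 0.3·605 + 0.7·65 = 227
C: 0.3·870 + 0.7·185 = 390.5
D: 0.3·690 + 0.7·365 = 462.5
E: 0.3·650 + 0.7·155 = 303.5
F: 0.3·545 + 0.7·140 = 261.5
Highest Hurwicz score = 494 → A.

A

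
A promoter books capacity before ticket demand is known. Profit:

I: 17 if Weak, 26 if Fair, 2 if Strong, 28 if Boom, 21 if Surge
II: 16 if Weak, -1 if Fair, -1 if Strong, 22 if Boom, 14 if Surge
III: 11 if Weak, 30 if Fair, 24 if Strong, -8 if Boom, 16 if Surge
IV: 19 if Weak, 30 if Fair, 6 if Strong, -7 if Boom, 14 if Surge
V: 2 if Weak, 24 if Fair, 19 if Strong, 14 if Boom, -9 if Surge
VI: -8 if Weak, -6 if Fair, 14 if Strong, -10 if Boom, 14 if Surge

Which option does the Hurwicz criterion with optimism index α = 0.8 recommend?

I

I: 0.8·28 + 0.2·2 = 22.8
II: 0.8·22 + 0.2·(-1) = 17.4
III: 0.8·30 + 0.2·(-8) = 22.4
IV: 0.8·30 + 0.2·(-7) = 22.6
V: 0.8·24 + 0.2·(-9) = 17.4
VI: 0.8·14 + 0.2·(-10) = 9.2
Highest Hurwicz score = 22.8 → I.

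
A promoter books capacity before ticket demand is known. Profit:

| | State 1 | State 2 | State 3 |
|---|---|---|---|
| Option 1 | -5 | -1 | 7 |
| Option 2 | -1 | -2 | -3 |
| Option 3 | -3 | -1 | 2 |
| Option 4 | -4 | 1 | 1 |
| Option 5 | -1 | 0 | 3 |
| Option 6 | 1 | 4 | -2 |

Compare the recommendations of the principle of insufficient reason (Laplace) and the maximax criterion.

laplace → Option 6; maximax → Option 1 (disagree)

Row averages: Option 1=1/3, Option 2=-2, Option 3=-2/3, Option 4=-2/3, Option 5=2/3, Option 6=1
Highest average = 1 → Option 6.
Row maxima: Option 1=7, Option 2=-1, Option 3=2, Option 4=1, Option 5=3, Option 6=4
Best best-case = 7 → Option 1.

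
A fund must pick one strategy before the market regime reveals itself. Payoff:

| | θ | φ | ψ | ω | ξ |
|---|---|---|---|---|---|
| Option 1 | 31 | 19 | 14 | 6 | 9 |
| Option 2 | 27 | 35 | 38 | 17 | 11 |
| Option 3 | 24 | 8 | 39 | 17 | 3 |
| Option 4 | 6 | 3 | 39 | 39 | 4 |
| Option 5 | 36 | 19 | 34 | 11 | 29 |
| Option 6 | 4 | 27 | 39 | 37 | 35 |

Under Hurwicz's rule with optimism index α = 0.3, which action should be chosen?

Option 2

Option 1: 0.3·31 + 0.7·6 = 13.5
Option 2: 0.3·38 + 0.7·11 = 19.1
Option 3: 0.3·39 + 0.7·3 = 13.8
Option 4: 0.3·39 + 0.7·3 = 13.8
Option 5: 0.3·36 + 0.7·11 = 18.5
Option 6: 0.3·39 + 0.7·4 = 14.5
Highest Hurwicz score = 19.1 → Option 2.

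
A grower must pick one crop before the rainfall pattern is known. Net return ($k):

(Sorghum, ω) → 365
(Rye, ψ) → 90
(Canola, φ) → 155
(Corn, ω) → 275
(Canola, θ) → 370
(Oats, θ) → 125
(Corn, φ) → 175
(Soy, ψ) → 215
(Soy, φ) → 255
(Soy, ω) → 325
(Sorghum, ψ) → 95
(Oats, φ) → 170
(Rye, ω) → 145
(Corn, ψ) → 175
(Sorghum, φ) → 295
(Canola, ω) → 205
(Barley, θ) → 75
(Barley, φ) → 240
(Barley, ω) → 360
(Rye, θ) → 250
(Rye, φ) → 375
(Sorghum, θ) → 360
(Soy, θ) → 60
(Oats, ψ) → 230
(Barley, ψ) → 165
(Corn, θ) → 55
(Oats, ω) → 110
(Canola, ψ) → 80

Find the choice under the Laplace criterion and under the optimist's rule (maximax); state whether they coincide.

Row averages: Sorghum=278.75, Corn=170, Rye=215, Canola=202.5, Oats=158.75, Barley=210, Soy=213.75
Highest average = 278.75 → Sorghum.
Row maxima: Sorghum=365, Corn=275, Rye=375, Canola=370, Oats=230, Barley=360, Soy=325
Best best-case = 375 → Rye.

laplace → Sorghum; maximax → Rye (disagree)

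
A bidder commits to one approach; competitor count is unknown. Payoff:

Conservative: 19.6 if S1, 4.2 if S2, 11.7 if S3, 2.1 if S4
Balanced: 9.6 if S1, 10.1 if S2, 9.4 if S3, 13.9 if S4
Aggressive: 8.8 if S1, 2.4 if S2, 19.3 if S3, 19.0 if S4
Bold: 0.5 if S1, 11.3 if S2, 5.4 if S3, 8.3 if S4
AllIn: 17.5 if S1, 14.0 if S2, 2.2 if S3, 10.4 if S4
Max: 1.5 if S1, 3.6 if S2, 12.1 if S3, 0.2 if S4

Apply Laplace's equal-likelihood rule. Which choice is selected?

Row averages: Conservative=9.4, Balanced=10.75, Aggressive=12.375, Bold=6.375, AllIn=11.025, Max=4.35
Highest average = 12.375 → Aggressive.

Aggressive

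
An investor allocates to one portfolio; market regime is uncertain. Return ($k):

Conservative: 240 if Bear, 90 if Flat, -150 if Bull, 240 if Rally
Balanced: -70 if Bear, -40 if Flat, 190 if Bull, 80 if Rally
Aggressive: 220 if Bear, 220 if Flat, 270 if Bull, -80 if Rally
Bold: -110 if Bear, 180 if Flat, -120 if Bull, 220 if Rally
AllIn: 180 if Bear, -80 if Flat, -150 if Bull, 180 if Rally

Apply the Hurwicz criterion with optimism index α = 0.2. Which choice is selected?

Aggressive

Conservative: 0.2·240 + 0.8·(-150) = -72
Balanced: 0.2·190 + 0.8·(-70) = -18
Aggressive: 0.2·270 + 0.8·(-80) = -10
Bold: 0.2·220 + 0.8·(-120) = -52
AllIn: 0.2·180 + 0.8·(-150) = -84
Highest Hurwicz score = -10 → Aggressive.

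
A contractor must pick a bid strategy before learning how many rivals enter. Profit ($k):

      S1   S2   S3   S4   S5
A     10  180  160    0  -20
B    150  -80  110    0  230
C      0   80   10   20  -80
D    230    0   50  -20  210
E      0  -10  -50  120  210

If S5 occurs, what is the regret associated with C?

Best payoff under S5 is 230.
Regret = 230 − (-80) = 310.

310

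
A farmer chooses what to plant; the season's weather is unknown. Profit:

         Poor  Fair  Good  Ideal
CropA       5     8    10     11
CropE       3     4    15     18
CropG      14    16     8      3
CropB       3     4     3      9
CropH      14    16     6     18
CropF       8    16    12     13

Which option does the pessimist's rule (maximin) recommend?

Row minima: CropA=5, CropE=3, CropG=3, CropB=3, CropH=6, CropF=8
Best worst-case = 8 → CropF.

CropF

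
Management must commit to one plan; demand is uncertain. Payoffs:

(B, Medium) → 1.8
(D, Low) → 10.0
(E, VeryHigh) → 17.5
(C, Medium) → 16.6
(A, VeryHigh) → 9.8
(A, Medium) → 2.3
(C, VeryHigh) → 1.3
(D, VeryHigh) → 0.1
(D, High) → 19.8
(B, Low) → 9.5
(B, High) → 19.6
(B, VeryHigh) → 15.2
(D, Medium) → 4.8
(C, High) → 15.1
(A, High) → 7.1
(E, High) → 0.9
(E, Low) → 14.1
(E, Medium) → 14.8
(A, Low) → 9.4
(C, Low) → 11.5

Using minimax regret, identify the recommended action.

Column bests: Low=14.1, Medium=16.6, High=19.8, VeryHigh=17.5.
A regrets: 4.7, 14.3, 12.7, 7.7 → max 14.3
B regrets: 4.6, 14.8, 0.2, 2.3 → max 14.8
C regrets: 2.6, 0.0, 4.7, 16.2 → max 16.2
D regrets: 4.1, 11.8, 0.0, 17.4 → max 17.4
E regrets: 0.0, 1.8, 18.9, 0.0 → max 18.9
Smallest max regret = 14.3 → A.

A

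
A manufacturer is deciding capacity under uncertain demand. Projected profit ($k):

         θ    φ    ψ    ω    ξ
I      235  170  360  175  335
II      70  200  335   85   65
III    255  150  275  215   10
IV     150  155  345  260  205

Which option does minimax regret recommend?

Column bests: θ=255, φ=200, ψ=360, ω=260, ξ=335.
I regrets: 20, 30, 0, 85, 0 → max 85
II regrets: 185, 0, 25, 175, 270 → max 270
III regrets: 0, 50, 85, 45, 325 → max 325
IV regrets: 105, 45, 15, 0, 130 → max 130
Smallest max regret = 85 → I.

I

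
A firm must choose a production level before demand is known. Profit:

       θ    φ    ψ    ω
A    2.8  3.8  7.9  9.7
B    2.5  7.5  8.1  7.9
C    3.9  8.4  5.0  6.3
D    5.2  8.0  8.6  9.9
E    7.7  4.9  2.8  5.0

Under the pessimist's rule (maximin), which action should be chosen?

Row minima: A=2.8, B=2.5, C=3.9, D=5.2, E=2.8
Best worst-case = 5.2 → D.

D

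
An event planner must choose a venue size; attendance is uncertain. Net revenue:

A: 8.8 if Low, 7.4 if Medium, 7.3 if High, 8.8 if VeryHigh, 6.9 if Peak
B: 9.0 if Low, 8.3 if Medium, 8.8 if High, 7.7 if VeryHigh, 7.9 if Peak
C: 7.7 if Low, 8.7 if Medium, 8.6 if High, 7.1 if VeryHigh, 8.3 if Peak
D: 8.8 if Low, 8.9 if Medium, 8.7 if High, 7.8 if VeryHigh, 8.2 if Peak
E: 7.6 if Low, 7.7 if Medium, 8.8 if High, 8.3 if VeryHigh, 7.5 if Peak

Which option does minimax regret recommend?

Column bests: Low=9.0, Medium=8.9, High=8.8, VeryHigh=8.8, Peak=8.3.
A regrets: 0.2, 1.5, 1.5, 0.0, 1.4 → max 1.5
B regrets: 0.0, 0.6, 0.0, 1.1, 0.4 → max 1.1
C regrets: 1.3, 0.2, 0.2, 1.7, 0.0 → max 1.7
D regrets: 0.2, 0.0, 0.1, 1.0, 0.1 → max 1.0
E regrets: 1.4, 1.2, 0.0, 0.5, 0.8 → max 1.4
Smallest max regret = 1.0 → D.

D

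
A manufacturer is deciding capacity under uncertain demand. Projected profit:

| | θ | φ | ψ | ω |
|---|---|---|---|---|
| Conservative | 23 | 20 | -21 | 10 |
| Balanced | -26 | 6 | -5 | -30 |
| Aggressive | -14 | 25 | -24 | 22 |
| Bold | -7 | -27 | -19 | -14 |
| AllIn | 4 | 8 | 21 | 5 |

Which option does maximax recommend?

Row maxima: Conservative=23, Balanced=6, Aggressive=25, Bold=-7, AllIn=21
Best best-case = 25 → Aggressive.

Aggressive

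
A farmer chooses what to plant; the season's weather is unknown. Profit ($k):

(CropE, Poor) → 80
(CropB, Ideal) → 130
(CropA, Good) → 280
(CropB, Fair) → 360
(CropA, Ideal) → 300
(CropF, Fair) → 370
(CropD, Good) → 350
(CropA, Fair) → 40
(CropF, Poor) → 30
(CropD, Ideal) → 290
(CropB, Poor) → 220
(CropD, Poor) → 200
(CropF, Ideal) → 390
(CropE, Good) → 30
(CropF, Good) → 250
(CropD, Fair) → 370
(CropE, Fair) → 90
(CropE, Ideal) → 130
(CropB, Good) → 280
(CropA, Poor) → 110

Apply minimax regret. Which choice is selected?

CropD

Column bests: Poor=220, Fair=370, Good=350, Ideal=390.
CropE regrets: 140, 280, 320, 260 → max 320
CropF regrets: 190, 0, 100, 0 → max 190
CropD regrets: 20, 0, 0, 100 → max 100
CropB regrets: 0, 10, 70, 260 → max 260
CropA regrets: 110, 330, 70, 90 → max 330
Smallest max regret = 100 → CropD.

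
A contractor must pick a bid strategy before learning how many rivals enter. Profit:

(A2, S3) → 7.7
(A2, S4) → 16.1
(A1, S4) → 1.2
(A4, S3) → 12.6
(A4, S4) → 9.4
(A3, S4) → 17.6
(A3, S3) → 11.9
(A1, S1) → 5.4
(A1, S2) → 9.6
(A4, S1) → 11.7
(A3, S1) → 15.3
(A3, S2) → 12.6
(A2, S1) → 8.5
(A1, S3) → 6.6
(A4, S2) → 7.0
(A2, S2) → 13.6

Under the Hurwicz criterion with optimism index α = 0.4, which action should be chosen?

A1: 0.4·9.6 + 0.6·1.2 = 4.56
A2: 0.4·16.1 + 0.6·7.7 = 11.06
A3: 0.4·17.6 + 0.6·11.9 = 14.18
A4: 0.4·12.6 + 0.6·7.0 = 9.24
Highest Hurwicz score = 14.18 → A3.

A3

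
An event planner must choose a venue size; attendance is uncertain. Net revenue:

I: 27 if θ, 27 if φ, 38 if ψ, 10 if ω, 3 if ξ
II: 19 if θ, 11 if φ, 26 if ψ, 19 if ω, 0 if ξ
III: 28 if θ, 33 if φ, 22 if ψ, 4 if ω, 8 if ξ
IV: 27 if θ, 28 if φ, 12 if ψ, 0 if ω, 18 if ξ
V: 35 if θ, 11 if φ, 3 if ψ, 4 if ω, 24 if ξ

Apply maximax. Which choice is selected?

Row maxima: I=38, II=26, III=33, IV=28, V=35
Best best-case = 38 → I.

I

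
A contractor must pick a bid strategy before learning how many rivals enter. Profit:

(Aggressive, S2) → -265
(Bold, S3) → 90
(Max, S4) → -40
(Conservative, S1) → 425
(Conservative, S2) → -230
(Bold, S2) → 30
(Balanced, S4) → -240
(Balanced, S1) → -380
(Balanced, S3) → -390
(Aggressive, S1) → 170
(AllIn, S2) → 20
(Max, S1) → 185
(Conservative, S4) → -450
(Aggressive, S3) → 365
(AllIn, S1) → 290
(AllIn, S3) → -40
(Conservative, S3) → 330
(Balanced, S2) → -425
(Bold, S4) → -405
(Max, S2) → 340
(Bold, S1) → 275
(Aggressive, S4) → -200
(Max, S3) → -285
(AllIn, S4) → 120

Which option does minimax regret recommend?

AllIn

Column bests: S1=425, S2=340, S3=365, S4=120.
Conservative regrets: 0, 570, 35, 570 → max 570
Balanced regrets: 805, 765, 755, 360 → max 805
Aggressive regrets: 255, 605, 0, 320 → max 605
Bold regrets: 150, 310, 275, 525 → max 525
AllIn regrets: 135, 320, 405, 0 → max 405
Max regrets: 240, 0, 650, 160 → max 650
Smallest max regret = 405 → AllIn.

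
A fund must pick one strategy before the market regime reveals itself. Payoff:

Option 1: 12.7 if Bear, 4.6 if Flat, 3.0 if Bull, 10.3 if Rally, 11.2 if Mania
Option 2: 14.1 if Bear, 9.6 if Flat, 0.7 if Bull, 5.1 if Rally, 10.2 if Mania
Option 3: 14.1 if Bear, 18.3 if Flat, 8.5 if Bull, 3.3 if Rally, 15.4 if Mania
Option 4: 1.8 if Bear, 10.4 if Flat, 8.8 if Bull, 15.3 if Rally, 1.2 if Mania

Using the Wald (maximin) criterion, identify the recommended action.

Option 3

Row minima: Option 1=3.0, Option 2=0.7, Option 3=3.3, Option 4=1.2
Best worst-case = 3.3 → Option 3.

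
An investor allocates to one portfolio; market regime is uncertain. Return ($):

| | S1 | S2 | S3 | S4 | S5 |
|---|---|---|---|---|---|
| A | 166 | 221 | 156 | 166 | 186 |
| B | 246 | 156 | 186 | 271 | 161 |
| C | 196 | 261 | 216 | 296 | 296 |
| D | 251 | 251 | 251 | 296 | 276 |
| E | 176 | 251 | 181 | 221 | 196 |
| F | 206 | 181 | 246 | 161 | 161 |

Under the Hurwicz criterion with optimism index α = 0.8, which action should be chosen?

A: 0.8·221 + 0.2·156 = 208
B: 0.8·271 + 0.2·156 = 248
C: 0.8·296 + 0.2·196 = 276
D: 0.8·296 + 0.2·251 = 287
E: 0.8·251 + 0.2·176 = 236
F: 0.8·246 + 0.2·161 = 229
Highest Hurwicz score = 287 → D.

D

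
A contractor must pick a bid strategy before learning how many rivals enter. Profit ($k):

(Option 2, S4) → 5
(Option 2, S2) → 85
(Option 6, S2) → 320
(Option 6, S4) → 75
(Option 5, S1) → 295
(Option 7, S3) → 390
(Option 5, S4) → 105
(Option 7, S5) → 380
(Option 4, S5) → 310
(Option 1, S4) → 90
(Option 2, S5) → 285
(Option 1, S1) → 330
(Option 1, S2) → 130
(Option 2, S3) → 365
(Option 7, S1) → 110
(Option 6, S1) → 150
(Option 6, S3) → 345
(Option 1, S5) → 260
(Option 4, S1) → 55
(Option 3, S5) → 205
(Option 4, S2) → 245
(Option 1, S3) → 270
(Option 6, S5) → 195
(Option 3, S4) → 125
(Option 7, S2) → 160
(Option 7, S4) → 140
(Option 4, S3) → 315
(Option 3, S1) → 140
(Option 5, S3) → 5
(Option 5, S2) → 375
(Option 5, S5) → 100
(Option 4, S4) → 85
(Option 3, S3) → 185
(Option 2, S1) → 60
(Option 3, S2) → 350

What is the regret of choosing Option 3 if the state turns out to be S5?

Best payoff under S5 is 380.
Regret = 380 − 205 = 175.

175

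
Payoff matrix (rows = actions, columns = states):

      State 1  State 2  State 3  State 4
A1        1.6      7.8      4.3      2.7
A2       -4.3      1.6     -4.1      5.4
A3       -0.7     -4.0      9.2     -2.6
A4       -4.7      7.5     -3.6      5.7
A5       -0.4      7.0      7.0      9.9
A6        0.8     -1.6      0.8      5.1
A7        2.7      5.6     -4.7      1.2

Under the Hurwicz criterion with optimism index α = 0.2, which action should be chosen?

A1

A1: 0.2·7.8 + 0.8·1.6 = 2.84
A2: 0.2·5.4 + 0.8·(-4.3) = -2.36
A3: 0.2·9.2 + 0.8·(-4.0) = -1.36
A4: 0.2·7.5 + 0.8·(-4.7) = -2.26
A5: 0.2·9.9 + 0.8·(-0.4) = 1.66
A6: 0.2·5.1 + 0.8·(-1.6) = -0.26
A7: 0.2·5.6 + 0.8·(-4.7) = -2.64
Highest Hurwicz score = 2.84 → A1.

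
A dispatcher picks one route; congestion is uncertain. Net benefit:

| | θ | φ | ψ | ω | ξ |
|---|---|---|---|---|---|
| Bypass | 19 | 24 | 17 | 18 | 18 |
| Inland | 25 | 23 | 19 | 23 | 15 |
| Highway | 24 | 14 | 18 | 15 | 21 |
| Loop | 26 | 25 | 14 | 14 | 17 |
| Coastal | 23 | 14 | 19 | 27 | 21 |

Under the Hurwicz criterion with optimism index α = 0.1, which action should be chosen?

Bypass: 0.1·24 + 0.9·17 = 17.7
Inland: 0.1·25 + 0.9·15 = 16
Highway: 0.1·24 + 0.9·14 = 15
Loop: 0.1·26 + 0.9·14 = 15.2
Coastal: 0.1·27 + 0.9·14 = 15.3
Highest Hurwicz score = 17.7 → Bypass.

Bypass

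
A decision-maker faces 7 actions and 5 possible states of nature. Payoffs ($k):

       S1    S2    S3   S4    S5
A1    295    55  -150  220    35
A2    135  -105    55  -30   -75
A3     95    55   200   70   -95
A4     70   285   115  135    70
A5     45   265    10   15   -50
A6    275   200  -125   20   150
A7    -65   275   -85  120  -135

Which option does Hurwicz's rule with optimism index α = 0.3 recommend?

A4

A1: 0.3·295 + 0.7·(-150) = -16.5
A2: 0.3·135 + 0.7·(-105) = -33
A3: 0.3·200 + 0.7·(-95) = -6.5
A4: 0.3·285 + 0.7·70 = 134.5
A5: 0.3·265 + 0.7·(-50) = 44.5
A6: 0.3·275 + 0.7·(-125) = -5
A7: 0.3·275 + 0.7·(-135) = -12
Highest Hurwicz score = 134.5 → A4.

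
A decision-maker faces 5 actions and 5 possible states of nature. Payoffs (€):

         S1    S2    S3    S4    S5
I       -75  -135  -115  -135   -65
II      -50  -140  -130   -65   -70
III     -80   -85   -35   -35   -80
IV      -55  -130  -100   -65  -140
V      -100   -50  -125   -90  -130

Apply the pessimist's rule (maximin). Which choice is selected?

III

Row minima: I=-135, II=-140, III=-85, IV=-140, V=-130
Best worst-case = -85 → III.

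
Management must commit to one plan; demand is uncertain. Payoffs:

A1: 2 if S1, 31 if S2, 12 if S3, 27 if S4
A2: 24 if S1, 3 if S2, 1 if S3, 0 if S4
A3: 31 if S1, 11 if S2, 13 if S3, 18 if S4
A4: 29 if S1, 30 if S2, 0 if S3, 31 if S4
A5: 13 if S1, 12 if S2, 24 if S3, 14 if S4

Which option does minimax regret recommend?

A5

Column bests: S1=31, S2=31, S3=24, S4=31.
A1 regrets: 29, 0, 12, 4 → max 29
A2 regrets: 7, 28, 23, 31 → max 31
A3 regrets: 0, 20, 11, 13 → max 20
A4 regrets: 2, 1, 24, 0 → max 24
A5 regrets: 18, 19, 0, 17 → max 19
Smallest max regret = 19 → A5.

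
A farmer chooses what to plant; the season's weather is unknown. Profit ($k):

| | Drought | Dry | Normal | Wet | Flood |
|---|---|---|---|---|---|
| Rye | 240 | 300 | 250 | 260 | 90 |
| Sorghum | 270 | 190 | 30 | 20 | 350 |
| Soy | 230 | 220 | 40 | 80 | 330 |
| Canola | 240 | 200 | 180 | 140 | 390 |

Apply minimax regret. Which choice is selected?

Column bests: Drought=270, Dry=300, Normal=250, Wet=260, Flood=390.
Rye regrets: 30, 0, 0, 0, 300 → max 300
Sorghum regrets: 0, 110, 220, 240, 40 → max 240
Soy regrets: 40, 80, 210, 180, 60 → max 210
Canola regrets: 30, 100, 70, 120, 0 → max 120
Smallest max regret = 120 → Canola.

Canola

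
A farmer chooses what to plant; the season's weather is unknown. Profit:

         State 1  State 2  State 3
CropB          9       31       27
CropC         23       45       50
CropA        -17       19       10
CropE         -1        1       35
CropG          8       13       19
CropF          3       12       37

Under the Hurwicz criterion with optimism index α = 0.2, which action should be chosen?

CropB: 0.2·31 + 0.8·9 = 13.4
CropC: 0.2·50 + 0.8·23 = 28.4
CropA: 0.2·19 + 0.8·(-17) = -9.8
CropE: 0.2·35 + 0.8·(-1) = 6.2
CropG: 0.2·19 + 0.8·8 = 10.2
CropF: 0.2·37 + 0.8·3 = 9.8
Highest Hurwicz score = 28.4 → CropC.

CropC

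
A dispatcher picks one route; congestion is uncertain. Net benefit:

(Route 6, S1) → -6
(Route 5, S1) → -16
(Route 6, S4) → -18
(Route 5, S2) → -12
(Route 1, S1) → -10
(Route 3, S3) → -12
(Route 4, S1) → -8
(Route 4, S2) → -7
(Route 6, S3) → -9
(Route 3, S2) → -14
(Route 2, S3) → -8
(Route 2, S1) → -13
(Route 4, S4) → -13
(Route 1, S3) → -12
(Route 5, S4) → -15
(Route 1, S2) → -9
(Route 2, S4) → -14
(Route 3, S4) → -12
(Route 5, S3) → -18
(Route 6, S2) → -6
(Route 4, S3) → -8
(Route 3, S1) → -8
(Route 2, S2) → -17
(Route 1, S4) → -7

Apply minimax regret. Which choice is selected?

Route 1

Column bests: S1=-6, S2=-6, S3=-8, S4=-7.
Route 1 regrets: 4, 3, 4, 0 → max 4
Route 2 regrets: 7, 11, 0, 7 → max 11
Route 3 regrets: 2, 8, 4, 5 → max 8
Route 4 regrets: 2, 1, 0, 6 → max 6
Route 5 regrets: 10, 6, 10, 8 → max 10
Route 6 regrets: 0, 0, 1, 11 → max 11
Smallest max regret = 4 → Route 1.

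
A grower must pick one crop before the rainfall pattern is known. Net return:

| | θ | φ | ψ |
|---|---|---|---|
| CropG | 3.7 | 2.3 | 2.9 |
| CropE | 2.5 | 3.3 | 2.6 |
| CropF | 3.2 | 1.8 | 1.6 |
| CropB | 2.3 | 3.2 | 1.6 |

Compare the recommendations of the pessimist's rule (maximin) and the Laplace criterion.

maximin → CropE; laplace → CropG (disagree)

Row minima: CropG=2.3, CropE=2.5, CropF=1.6, CropB=1.6
Best worst-case = 2.5 → CropE.
Row averages: CropG=89/30, CropE=2.8, CropF=2.2, CropB=71/30
Highest average = 89/30 → CropG.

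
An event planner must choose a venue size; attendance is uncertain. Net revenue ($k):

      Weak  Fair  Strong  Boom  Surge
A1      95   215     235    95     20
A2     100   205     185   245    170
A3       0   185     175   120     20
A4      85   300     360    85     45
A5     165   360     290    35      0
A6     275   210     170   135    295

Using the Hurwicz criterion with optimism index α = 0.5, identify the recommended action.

A6

A1: 0.5·235 + 0.5·20 = 127.5
A2: 0.5·245 + 0.5·100 = 172.5
A3: 0.5·185 + 0.5·0 = 92.5
A4: 0.5·360 + 0.5·45 = 202.5
A5: 0.5·360 + 0.5·0 = 180
A6: 0.5·295 + 0.5·135 = 215
Highest Hurwicz score = 215 → A6.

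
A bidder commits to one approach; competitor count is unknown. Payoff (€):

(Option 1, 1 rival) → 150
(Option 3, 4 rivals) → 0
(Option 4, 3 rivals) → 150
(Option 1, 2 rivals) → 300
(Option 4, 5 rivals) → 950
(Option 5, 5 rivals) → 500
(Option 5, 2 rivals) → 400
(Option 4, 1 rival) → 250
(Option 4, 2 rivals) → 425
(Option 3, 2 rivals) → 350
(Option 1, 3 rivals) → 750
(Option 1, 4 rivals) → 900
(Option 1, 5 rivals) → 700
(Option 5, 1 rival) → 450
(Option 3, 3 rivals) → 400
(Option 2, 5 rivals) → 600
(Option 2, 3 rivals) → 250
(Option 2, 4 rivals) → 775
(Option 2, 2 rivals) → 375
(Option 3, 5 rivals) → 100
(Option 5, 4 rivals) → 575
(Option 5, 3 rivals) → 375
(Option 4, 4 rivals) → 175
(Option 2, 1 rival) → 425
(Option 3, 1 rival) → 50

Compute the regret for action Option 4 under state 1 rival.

200

Best payoff under 1 rival is 450.
Regret = 450 − 250 = 200.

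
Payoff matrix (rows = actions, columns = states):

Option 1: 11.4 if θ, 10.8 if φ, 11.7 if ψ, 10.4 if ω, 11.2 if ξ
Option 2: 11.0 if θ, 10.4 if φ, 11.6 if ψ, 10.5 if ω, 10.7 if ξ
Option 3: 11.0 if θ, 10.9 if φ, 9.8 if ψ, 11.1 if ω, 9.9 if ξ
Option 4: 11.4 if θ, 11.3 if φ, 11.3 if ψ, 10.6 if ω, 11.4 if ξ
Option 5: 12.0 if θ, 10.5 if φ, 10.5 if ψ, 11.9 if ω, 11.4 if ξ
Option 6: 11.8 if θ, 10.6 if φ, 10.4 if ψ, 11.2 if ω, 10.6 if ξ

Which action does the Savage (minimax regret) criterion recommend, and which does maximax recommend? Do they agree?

Column bests: θ=12.0, φ=11.3, ψ=11.7, ω=11.9, ξ=11.4.
Option 1 regrets: 0.6, 0.5, 0.0, 1.5, 0.2 → max 1.5
Option 2 regrets: 1.0, 0.9, 0.1, 1.4, 0.7 → max 1.4
Option 3 regrets: 1.0, 0.4, 1.9, 0.8, 1.5 → max 1.9
Option 4 regrets: 0.6, 0.0, 0.4, 1.3, 0.0 → max 1.3
Option 5 regrets: 0.0, 0.8, 1.2, 0.0, 0.0 → max 1.2
Option 6 regrets: 0.2, 0.7, 1.3, 0.7, 0.8 → max 1.3
Smallest max regret = 1.2 → Option 5.
Row maxima: Option 1=11.7, Option 2=11.6, Option 3=11.1, Option 4=11.4, Option 5=12.0, Option 6=11.8
Best best-case = 12.0 → Option 5.

minimax regret → Option 5; maximax → Option 5 (agree)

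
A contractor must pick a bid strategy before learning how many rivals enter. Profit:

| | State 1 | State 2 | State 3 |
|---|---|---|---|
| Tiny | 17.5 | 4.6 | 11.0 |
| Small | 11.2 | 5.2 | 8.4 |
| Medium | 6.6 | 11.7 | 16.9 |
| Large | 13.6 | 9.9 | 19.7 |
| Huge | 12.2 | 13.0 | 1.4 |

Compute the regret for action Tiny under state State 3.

8.7

Best payoff under State 3 is 19.7.
Regret = 19.7 − 11.0 = 8.7.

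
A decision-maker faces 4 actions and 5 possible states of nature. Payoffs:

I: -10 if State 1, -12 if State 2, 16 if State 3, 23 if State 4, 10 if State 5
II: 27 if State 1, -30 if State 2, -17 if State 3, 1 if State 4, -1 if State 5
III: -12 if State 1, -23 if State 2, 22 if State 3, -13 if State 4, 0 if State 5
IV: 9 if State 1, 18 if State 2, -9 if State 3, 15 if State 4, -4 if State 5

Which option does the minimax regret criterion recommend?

Column bests: State 1=27, State 2=18, State 3=22, State 4=23, State 5=10.
I regrets: 37, 30, 6, 0, 0 → max 37
II regrets: 0, 48, 39, 22, 11 → max 48
III regrets: 39, 41, 0, 36, 10 → max 41
IV regrets: 18, 0, 31, 8, 14 → max 31
Smallest max regret = 31 → IV.

IV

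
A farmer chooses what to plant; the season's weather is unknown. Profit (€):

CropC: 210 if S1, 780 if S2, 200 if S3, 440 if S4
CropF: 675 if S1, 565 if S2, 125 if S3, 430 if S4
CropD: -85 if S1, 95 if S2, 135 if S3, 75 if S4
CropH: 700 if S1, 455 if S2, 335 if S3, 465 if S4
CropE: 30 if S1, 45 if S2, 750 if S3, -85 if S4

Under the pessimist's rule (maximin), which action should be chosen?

CropH

Row minima: CropC=200, CropF=125, CropD=-85, CropH=335, CropE=-85
Best worst-case = 335 → CropH.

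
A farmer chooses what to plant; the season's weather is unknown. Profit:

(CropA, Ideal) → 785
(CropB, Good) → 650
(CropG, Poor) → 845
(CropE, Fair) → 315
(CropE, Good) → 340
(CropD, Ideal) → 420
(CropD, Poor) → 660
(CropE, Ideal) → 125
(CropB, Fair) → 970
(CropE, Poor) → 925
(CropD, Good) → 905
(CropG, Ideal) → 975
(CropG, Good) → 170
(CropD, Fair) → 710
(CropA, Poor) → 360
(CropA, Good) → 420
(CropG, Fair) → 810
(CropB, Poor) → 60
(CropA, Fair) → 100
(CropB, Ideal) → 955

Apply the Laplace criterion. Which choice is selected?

CropG

Row averages: CropE=426.25, CropB=658.75, CropA=416.25, CropG=700, CropD=673.75
Highest average = 700 → CropG.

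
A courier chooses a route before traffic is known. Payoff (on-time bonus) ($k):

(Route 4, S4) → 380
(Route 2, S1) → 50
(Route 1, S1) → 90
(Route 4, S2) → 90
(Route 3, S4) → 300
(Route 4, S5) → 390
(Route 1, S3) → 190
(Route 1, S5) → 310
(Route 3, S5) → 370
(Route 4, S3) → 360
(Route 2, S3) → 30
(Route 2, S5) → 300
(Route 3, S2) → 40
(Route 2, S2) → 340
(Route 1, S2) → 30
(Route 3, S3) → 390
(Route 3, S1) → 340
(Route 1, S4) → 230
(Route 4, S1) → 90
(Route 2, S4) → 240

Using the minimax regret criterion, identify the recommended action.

Column bests: S1=340, S2=340, S3=390, S4=380, S5=390.
Route 1 regrets: 250, 310, 200, 150, 80 → max 310
Route 2 regrets: 290, 0, 360, 140, 90 → max 360
Route 3 regrets: 0, 300, 0, 80, 20 → max 300
Route 4 regrets: 250, 250, 30, 0, 0 → max 250
Smallest max regret = 250 → Route 4.

Route 4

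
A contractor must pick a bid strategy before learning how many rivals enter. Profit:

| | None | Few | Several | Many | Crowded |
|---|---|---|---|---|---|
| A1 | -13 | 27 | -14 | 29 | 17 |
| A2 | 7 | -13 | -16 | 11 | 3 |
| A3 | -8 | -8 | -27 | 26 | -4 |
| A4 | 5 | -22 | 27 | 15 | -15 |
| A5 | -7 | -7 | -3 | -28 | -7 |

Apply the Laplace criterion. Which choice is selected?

Row averages: A1=9.2, A2=-1.6, A3=-4.2, A4=2, A5=-10.4
Highest average = 9.2 → A1.

A1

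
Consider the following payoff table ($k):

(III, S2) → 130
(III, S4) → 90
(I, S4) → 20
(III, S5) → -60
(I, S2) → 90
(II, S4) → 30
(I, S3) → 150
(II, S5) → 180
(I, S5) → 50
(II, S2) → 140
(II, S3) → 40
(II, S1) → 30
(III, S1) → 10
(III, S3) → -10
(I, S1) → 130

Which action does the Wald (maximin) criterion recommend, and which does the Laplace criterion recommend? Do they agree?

maximin → II; laplace → I (disagree)

Row minima: I=20, II=30, III=-60
Best worst-case = 30 → II.
Row averages: I=88, II=84, III=32
Highest average = 88 → I.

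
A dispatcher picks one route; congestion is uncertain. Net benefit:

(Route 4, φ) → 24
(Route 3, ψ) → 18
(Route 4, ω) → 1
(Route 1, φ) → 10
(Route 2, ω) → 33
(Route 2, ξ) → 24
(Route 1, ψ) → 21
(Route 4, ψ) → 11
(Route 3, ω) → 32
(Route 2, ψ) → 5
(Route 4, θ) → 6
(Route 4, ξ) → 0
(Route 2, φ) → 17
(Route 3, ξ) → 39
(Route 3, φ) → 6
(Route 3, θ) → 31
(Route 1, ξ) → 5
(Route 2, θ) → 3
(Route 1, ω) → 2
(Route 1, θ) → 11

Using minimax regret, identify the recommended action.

Column bests: θ=31, φ=24, ψ=21, ω=33, ξ=39.
Route 1 regrets: 20, 14, 0, 31, 34 → max 34
Route 2 regrets: 28, 7, 16, 0, 15 → max 28
Route 3 regrets: 0, 18, 3, 1, 0 → max 18
Route 4 regrets: 25, 0, 10, 32, 39 → max 39
Smallest max regret = 18 → Route 3.

Route 3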